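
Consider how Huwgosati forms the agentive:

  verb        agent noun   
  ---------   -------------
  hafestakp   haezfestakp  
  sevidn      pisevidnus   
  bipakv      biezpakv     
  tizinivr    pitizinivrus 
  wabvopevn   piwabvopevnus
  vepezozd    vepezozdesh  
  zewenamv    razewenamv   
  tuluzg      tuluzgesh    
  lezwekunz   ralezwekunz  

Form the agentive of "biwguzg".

biwguzgesh

bipakv and zewenamv both end in -v yet inflect differently (biezpakv, razewenamv), so the final letter is not what conditions the rule; the second-to-last letter is.
"biwguzg" has second-to-last letter 'z'. The stems whose second-to-last letter is 'z' (tuluzg → tuluzgesh, vepezozd → vepezozdesh) add -esh.
So biwguzg → biwguzgesh.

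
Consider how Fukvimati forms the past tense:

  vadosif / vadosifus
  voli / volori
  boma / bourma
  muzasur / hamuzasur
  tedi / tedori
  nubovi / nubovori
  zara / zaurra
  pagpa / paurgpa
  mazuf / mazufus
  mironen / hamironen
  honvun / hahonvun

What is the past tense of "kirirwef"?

"kirirwef" ends in -f. The stems ending in -f (mazuf → mazufus, vadosif → vadosifus) add -us.
So kirirwef → kirirwefus.

kirirwefus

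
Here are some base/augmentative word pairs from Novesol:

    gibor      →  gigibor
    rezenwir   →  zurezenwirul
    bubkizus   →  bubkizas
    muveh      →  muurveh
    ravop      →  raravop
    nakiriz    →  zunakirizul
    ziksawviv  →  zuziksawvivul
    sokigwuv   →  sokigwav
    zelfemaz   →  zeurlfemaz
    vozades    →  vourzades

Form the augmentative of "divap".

diurvap

zelfemaz and nakiriz both end in -z yet inflect differently (zeurlfemaz, zunakirizul), so the final letter is not what conditions the rule; the last vowel is.
"divap" has last vowel 'a'. The one such stem in the data (zelfemaz → zeurlfemaz) inserts -ur- after the first vowel (as do vozades, muveh), so the same rule applies.
So divap → diurvap.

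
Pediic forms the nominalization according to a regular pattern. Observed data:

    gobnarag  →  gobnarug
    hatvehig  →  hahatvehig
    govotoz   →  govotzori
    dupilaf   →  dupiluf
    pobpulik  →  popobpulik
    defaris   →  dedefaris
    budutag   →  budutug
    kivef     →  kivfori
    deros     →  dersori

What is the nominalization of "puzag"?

"puzag" has last vowel 'a'. The stems whose last vowel is 'a' (budutag → budutug, dupilaf → dupiluf, gobnarag → gobnarug) change the last vowel to 'u'.
The other patterns: stems whose last vowel is 'i' repeat the first consonant+vowel as a prefix; stems whose last vowel is 'e' or 'o' delete the last vowel and add -ori.
So puzag → puzug.

puzug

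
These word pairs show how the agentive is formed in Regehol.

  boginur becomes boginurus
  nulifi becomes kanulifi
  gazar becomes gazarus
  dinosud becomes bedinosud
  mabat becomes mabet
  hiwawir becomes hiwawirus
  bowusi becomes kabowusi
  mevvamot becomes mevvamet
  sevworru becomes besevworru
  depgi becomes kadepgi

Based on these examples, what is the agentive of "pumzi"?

hiwawir and nulifi both have last vowel 'i' yet inflect differently (hiwawirus, kanulifi), so the last vowel is not what conditions the rule; the final letter is.
"pumzi" ends in -i. The stems ending in -i (nulifi → kanulifi, depgi → kadepgi, bowusi → kabowusi) add the prefix ka-.
So pumzi → kapumzi.

kapumzi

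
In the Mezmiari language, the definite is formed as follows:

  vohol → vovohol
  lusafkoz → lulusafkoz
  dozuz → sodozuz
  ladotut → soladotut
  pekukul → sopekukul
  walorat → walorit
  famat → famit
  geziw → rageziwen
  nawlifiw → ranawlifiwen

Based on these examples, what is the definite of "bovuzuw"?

lusafkoz and dozuz both end in -z yet inflect differently (lulusafkoz, sodozuz), so the final letter is not what conditions the rule; the last vowel is.
"bovuzuw" has last vowel 'u'. The stems whose last vowel is 'u' (dozuz → sodozuz, ladotut → soladotut, pekukul → sopekukul) add the prefix so-.
So bovuzuw → sobovuzuw.

sobovuzuw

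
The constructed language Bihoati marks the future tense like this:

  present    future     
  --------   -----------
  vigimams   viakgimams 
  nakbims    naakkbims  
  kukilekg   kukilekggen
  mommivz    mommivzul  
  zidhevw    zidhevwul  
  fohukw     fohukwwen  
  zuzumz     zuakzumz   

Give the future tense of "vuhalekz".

mommivz and zuzumz both end in -z yet inflect differently (mommivzul, zuakzumz), so the final letter is not what conditions the rule; the second-to-last letter is.
"vuhalekz" has second-to-last letter 'k'. The stems whose second-to-last letter is 'k' (kukilekg → kukilekggen, fohukw → fohukwwen) double the final consonant and add -en.
The other patterns: stems whose second-to-last letter is 'v' add -ul; stems whose second-to-last letter is 'm' insert -ak- after the first vowel.
So vuhalekz → vuhalekzzen.

vuhalekzzen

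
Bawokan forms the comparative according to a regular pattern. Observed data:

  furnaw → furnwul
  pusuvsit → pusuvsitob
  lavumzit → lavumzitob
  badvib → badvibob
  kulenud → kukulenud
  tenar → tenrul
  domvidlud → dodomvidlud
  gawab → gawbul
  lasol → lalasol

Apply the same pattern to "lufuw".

lulufuw

"lufuw" has last vowel 'u'. The stems whose last vowel is 'u' (kulenud → kukulenud, domvidlud → dodomvidlud) repeat the first consonant+vowel as a prefix.
So lufuw → lulufuw.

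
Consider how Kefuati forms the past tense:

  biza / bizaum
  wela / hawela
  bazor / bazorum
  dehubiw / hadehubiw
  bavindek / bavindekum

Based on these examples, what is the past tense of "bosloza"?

"bosloza" begins with b-. The stems beginning with b- (biza → bizaum, bazor → bazorum, bavindek → bavindekum) add -um.
The other pattern: stems beginning with d- or w- add the prefix ha-.
So bosloza → boslozaum.

boslozaum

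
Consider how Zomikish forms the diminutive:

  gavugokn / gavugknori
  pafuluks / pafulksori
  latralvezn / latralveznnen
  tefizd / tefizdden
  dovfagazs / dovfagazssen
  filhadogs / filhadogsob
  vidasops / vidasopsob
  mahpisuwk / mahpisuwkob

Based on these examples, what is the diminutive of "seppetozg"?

seppetozggen

gavugokn and latralvezn both end in -n yet inflect differently (gavugknori, latralveznnen), so the final letter is not what conditions the rule; the second-to-last letter is.
"seppetozg" has second-to-last letter 'z'. The stems whose second-to-last letter is 'z' (latralvezn → latralveznnen, tefizd → tefizdden, dovfagazs → dovfagazssen) double the final consonant and add -en.
So seppetozg → seppetozggen.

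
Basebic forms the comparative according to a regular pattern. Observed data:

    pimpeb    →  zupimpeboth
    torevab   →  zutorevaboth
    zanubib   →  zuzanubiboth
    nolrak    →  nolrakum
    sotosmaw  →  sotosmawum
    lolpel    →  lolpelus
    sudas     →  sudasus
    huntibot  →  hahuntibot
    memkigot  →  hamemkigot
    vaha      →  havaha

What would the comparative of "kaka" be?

hakaka

"kaka" ends in -a. The one such stem in the data (vaha → havaha) adds the prefix ha-, so the same rule applies.
The other patterns: stems ending in -b add zu- … -oth around the stem; stems ending in -k or -w add -um; stems ending in -l or -s add -us.
So kaka → hakaka.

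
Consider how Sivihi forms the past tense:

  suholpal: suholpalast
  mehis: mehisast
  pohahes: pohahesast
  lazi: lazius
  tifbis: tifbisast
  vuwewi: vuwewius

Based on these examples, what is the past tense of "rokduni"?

rokdunius

lazi and mehis both have last vowel 'i' yet inflect differently (lazius, mehisast), so the last vowel is not what conditions the rule; whether the stem ends in a vowel or a consonant is.
"rokduni" ends in a vowel. The stems ending in a vowel (lazi → lazius, vuwewi → vuwewius) add -us.
So rokduni → rokdunius.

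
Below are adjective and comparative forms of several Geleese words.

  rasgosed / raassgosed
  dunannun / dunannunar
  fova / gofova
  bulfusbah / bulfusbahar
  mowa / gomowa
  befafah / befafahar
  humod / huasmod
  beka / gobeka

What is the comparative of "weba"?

fova and befafah both have last vowel 'a' yet inflect differently (gofova, befafahar), so the last vowel is not what conditions the rule; the final letter is.
"weba" ends in -a. The stems ending in -a (fova → gofova, beka → gobeka, mowa → gomowa) add the prefix go-.
So weba → goweba.

goweba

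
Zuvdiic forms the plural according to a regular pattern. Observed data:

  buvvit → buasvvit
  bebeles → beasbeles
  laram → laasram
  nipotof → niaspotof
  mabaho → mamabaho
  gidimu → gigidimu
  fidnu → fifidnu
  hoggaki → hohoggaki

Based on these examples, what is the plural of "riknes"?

riasknes

nipotof and mabaho both have last vowel 'o' yet inflect differently (niaspotof, mamabaho), so the last vowel is not what conditions the rule; whether the stem ends in a vowel or a consonant is.
"riknes" ends in a consonant. The stems ending in a consonant (buvvit → buasvvit, bebeles → beasbeles, laram → laasram) insert -as- after the first vowel.
The other pattern: stems ending in a vowel repeat the first consonant+vowel as a prefix.
So riknes → riasknes.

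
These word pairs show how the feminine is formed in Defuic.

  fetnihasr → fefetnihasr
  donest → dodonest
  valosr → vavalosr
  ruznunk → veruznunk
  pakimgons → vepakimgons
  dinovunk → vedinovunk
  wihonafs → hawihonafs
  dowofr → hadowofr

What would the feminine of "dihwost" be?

didihwost

pakimgons and wihonafs both end in -s yet inflect differently (vepakimgons, hawihonafs), so the final letter is not what conditions the rule; the second-to-last letter is.
"dihwost" has second-to-last letter 's'. The stems whose second-to-last letter is 's' (fetnihasr → fefetnihasr, donest → dodonest, valosr → vavalosr) repeat the first consonant+vowel as a prefix.
The other patterns: stems whose second-to-last letter is 'n' add the prefix ve-; stems whose second-to-last letter is 'f' add the prefix ha-.
So dihwost → didihwost.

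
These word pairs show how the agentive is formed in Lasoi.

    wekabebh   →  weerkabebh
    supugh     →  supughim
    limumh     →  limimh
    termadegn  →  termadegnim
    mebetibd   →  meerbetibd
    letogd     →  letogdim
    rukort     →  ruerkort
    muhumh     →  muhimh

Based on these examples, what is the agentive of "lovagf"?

"lovagf" has second-to-last letter 'g'. The stems whose second-to-last letter is 'g' (supugh → supughim, termadegn → termadegnim, letogd → letogdim) add -im.
So lovagf → lovagfim.

lovagfim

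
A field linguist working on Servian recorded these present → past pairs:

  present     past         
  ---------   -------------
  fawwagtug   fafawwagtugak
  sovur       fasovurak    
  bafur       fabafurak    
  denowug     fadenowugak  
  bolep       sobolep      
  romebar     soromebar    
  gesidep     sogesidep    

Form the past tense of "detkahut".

fadetkahutak

"detkahut" has last vowel 'u'. The stems whose last vowel is 'u' (fawwagtug → fafawwagtugak, sovur → fasovurak, bafur → fabafurak) add fa- … -ak around the stem.
So detkahut → fadetkahutak.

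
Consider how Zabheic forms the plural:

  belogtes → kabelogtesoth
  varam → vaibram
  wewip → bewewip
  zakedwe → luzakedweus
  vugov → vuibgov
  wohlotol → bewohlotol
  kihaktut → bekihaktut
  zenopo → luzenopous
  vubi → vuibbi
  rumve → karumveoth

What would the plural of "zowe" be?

"zowe" begins with z-. The stems beginning with z- (zenopo → luzenopous, zakedwe → luzakedweus) add lu- … -us around the stem.
The other patterns: stems beginning with v- insert -ib- after the first vowel; stems beginning with b- or r- add ka- … -oth around the stem; stems beginning with k- or w- add the prefix be-.
So zowe → luzoweus.

luzoweus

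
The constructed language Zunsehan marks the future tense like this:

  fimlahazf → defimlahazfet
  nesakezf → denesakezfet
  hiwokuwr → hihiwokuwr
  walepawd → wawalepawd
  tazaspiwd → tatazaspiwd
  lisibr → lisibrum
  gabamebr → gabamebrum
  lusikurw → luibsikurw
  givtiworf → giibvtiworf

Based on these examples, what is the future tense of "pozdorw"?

poibzdorw

hiwokuwr and lisibr both end in -r yet inflect differently (hihiwokuwr, lisibrum), so the final letter is not what conditions the rule; the second-to-last letter is.
"pozdorw" has second-to-last letter 'r'. The stems whose second-to-last letter is 'r' (lusikurw → luibsikurw, givtiworf → giibvtiworf) insert -ib- after the first vowel.
The other patterns: stems whose second-to-last letter is 'z' add de- … -et around the stem; stems whose second-to-last letter is 'w' repeat the first consonant+vowel as a prefix; stems whose second-to-last letter is 'b' add -um.
So pozdorw → poibzdorw.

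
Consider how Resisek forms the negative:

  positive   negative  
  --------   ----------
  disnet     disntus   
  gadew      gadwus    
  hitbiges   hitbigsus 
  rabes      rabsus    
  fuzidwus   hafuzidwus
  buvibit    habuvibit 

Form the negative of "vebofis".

hitbiges and fuzidwus both end in -s yet inflect differently (hitbigsus, hafuzidwus), so the final letter is not what conditions the rule; the last vowel is.
"vebofis" has last vowel 'i'. The one such stem in the data (buvibit → habuvibit) adds the prefix ha-, so the same rule applies.
So vebofis → havebofis.

havebofis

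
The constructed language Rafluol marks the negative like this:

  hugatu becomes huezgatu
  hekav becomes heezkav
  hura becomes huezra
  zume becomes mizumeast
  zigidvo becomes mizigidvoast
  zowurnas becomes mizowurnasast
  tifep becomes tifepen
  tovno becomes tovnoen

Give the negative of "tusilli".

zigidvo and tovno both end in -o yet inflect differently (mizigidvoast, tovnoen), so the final letter is not what conditions the rule; the first letter is.
"tusilli" begins with t-. The stems beginning with t- (tifep → tifepen, tovno → tovnoen) add -en.
The other patterns: stems beginning with h- insert -ez- after the first vowel; stems beginning with z- add mi- … -ast around the stem.
So tusilli → tusillien.

tusillien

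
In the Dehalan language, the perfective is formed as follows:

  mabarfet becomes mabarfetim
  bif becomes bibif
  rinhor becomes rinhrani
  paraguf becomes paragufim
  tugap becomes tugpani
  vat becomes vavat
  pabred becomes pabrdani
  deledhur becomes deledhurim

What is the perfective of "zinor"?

"zinor" has 2 vowels. The stems with 2 vowels (pabred → pabrdani, tugap → tugpani, rinhor → rinhrani) delete the last vowel and add -ani.
So zinor → zinrani.

zinrani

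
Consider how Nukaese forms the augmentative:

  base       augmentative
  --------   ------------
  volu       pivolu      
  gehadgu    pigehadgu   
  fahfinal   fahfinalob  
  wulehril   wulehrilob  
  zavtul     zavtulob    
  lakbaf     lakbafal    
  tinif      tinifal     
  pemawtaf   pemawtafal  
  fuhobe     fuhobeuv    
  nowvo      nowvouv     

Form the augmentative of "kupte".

"kupte" ends in -e. The one such stem in the data (fuhobe → fuhobeuv) adds -uv, so the same rule applies.
So kupte → kupteuv.

kupteuv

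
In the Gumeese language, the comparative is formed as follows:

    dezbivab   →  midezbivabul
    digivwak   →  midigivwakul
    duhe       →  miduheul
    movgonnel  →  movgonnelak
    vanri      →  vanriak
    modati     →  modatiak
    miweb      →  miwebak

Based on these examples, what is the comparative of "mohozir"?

mohozirak

dezbivab and miweb both end in -b yet inflect differently (midezbivabul, miwebak), so the final letter is not what conditions the rule; the first letter is.
"mohozir" begins with m-. The stems beginning with m- (movgonnel → movgonnelak, modati → modatiak, miweb → miwebak) add -ak.
So mohozir → mohozirak.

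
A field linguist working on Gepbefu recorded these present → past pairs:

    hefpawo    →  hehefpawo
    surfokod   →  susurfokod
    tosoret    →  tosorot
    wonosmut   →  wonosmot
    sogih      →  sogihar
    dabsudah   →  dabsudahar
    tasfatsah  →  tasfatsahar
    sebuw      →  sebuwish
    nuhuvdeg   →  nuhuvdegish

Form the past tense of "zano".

wonosmut and sebuw both have last vowel 'u' yet inflect differently (wonosmot, sebuwish), so the last vowel is not what conditions the rule; the final letter is.
"zano" ends in -o. The one such stem in the data (hefpawo → hehefpawo) repeats the first consonant+vowel as a prefix (as does surfokod), so the same rule applies.
So zano → zazano.

zazano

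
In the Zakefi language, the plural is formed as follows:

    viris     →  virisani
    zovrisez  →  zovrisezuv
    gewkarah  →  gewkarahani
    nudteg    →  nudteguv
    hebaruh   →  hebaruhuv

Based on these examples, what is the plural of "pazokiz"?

hebaruh and gewkarah both end in -h yet inflect differently (hebaruhuv, gewkarahani), so the final letter is not what conditions the rule; the last vowel is.
"pazokiz" has last vowel 'i'. The one such stem in the data (viris → virisani) adds -ani, so the same rule applies.
So pazokiz → pazokizani.

pazokizani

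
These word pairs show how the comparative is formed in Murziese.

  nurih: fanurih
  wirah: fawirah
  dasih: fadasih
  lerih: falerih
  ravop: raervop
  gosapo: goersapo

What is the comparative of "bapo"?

nurih and ravop both have 2 vowels yet inflect differently (fanurih, raervop), so the number of vowels is not what conditions the rule; the final letter is.
"bapo" ends in -o. The one such stem in the data (gosapo → goersapo) inserts -er- after the first vowel (as does ravop), so the same rule applies.
The other pattern: stems ending in -h add the prefix fa-.
So bapo → baerpo.

baerpo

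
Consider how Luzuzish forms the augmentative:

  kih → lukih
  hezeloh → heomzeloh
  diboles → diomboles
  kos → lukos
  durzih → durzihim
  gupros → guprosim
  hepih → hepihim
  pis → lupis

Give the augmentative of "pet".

lupet

kih and durzih both end in -h yet inflect differently (lukih, durzihim), so the final letter is not what conditions the rule; the number of vowels is.
"pet" has 1 vowel. The stems with 1 vowel (pis → lupis, kih → lukih, kos → lukos) add the prefix lu-.
So pet → lupet.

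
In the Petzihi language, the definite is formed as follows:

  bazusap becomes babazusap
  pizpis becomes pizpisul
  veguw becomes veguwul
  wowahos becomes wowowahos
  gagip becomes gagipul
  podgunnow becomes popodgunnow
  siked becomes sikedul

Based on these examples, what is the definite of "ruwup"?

wowahos and pizpis both end in -s yet inflect differently (wowowahos, pizpisul), so the final letter is not what conditions the rule; the number of vowels is.
"ruwup" has 2 vowels. The stems with 2 vowels (pizpis → pizpisul, gagip → gagipul, veguw → veguwul) add -ul.
So ruwup → ruwupul.

ruwupul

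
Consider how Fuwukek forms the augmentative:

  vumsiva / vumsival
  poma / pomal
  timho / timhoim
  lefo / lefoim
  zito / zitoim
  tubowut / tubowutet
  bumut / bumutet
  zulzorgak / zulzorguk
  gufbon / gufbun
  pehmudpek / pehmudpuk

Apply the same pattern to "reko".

rekoim

"reko" ends in -o. The stems ending in -o (timho → timhoim, lefo → lefoim, zito → zitoim) add -im.
The other patterns: stems ending in -a drop the final letter and add -al; stems ending in -t add -et; stems ending in -k or -n change the last vowel to 'u'.
So reko → rekoim.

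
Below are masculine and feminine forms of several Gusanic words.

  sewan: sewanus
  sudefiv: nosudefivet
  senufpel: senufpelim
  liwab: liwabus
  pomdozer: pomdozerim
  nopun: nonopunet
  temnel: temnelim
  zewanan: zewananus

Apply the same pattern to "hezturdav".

hezturdavus

zewanan and nopun both end in -n yet inflect differently (zewananus, nonopunet), so the final letter is not what conditions the rule; the last vowel is.
"hezturdav" has last vowel 'a'. The stems whose last vowel is 'a' (liwab → liwabus, zewanan → zewananus, sewan → sewanus) add -us.
So hezturdav → hezturdavus.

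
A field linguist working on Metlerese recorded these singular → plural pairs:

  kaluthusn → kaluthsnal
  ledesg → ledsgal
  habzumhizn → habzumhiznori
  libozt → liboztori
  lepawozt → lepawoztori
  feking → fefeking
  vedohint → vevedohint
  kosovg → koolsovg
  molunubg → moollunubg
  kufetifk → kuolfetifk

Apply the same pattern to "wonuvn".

woolnuvn

"wonuvn" has second-to-last letter 'v'. The one such stem in the data (kosovg → koolsovg) inserts -ol- after the first vowel (as do molunubg, kufetifk), so the same rule applies.
The other patterns: stems whose second-to-last letter is 's' delete the last vowel and add -al; stems whose second-to-last letter is 'z' add -ori; stems whose second-to-last letter is 'n' repeat the first consonant+vowel as a prefix.
So wonuvn → woolnuvn.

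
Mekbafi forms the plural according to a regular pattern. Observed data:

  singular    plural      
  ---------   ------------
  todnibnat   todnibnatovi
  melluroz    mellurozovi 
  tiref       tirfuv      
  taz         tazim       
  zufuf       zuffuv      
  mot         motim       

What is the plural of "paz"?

mot and todnibnat both end in -t yet inflect differently (motim, todnibnatovi), so the final letter is not what conditions the rule; the number of vowels is.
"paz" has 1 vowel. The stems with 1 vowel (mot → motim, taz → tazim) add -im.
The other patterns: stems with 2 vowels delete the last vowel and add -uv; stems with 3 vowels add -ovi.
So paz → pazim.

pazim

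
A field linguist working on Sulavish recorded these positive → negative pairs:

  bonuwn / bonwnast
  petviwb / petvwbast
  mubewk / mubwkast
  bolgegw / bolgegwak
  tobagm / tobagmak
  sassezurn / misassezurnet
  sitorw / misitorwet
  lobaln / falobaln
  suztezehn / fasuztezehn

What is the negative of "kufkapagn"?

kufkapagnak

bonuwn and sassezurn both end in -n yet inflect differently (bonwnast, misassezurnet), so the final letter is not what conditions the rule; the second-to-last letter is.
"kufkapagn" has second-to-last letter 'g'. The stems whose second-to-last letter is 'g' (bolgegw → bolgegwak, tobagm → tobagmak) add -ak.
The other patterns: stems whose second-to-last letter is 'w' delete the last vowel and add -ast; stems whose second-to-last letter is 'r' add mi- … -et around the stem; stems whose second-to-last letter is 'h' or 'l' add the prefix fa-.
So kufkapagn → kufkapagnak.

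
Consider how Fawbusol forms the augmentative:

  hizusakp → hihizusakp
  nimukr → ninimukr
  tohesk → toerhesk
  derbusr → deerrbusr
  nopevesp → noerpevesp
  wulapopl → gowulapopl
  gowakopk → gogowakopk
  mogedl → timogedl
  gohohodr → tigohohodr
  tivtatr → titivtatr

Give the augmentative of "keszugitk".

nimukr and derbusr both end in -r yet inflect differently (ninimukr, deerrbusr), so the final letter is not what conditions the rule; the second-to-last letter is.
"keszugitk" has second-to-last letter 't'. The one such stem in the data (tivtatr → titivtatr) adds the prefix ti-, so the same rule applies.
The other patterns: stems whose second-to-last letter is 'k' repeat the first consonant+vowel as a prefix; stems whose second-to-last letter is 's' insert -er- after the first vowel; stems whose second-to-last letter is 'p' add the prefix go-.
So keszugitk → tikeszugitk.

tikeszugitk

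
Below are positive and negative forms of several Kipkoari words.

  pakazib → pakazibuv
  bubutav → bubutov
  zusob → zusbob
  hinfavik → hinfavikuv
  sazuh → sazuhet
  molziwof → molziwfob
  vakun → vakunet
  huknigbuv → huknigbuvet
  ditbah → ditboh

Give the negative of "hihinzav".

zusob and pakazib both end in -b yet inflect differently (zusbob, pakazibuv), so the final letter is not what conditions the rule; the last vowel is.
"hihinzav" has last vowel 'a'. The stems whose last vowel is 'a' (ditbah → ditboh, bubutav → bubutov) change the last vowel to 'o'.
So hihinzav → hihinzov.

hihinzov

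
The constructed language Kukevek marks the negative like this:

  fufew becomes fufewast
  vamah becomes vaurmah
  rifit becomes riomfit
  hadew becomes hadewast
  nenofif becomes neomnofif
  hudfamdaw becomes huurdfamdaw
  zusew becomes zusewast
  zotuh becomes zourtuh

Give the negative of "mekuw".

hadew and hudfamdaw both end in -w yet inflect differently (hadewast, huurdfamdaw), so the final letter is not what conditions the rule; the last vowel is.
"mekuw" has last vowel 'u'. The one such stem in the data (zotuh → zourtuh) inserts -ur- after the first vowel (as do vamah, hudfamdaw), so the same rule applies.
The other patterns: stems whose last vowel is 'i' insert -om- after the first vowel; stems whose last vowel is 'e' add -ast.
So mekuw → meurkuw.

meurkuw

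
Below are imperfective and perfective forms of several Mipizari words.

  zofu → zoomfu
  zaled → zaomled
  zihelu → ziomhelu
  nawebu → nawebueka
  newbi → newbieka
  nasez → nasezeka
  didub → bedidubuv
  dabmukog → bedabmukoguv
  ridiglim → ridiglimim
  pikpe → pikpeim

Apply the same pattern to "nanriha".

zofu and nawebu both end in -u yet inflect differently (zoomfu, nawebueka), so the final letter is not what conditions the rule; the first letter is.
"nanriha" begins with n-. The stems beginning with n- (nawebu → nawebueka, newbi → newbieka, nasez → nasezeka) add -eka.
So nanriha → nanrihaeka.

nanrihaeka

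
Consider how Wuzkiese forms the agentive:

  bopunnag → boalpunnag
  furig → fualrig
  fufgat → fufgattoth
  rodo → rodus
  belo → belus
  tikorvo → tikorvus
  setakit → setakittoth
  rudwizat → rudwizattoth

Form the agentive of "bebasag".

setakit and furig both have last vowel 'i' yet inflect differently (setakittoth, fualrig), so the last vowel is not what conditions the rule; the final letter is.
"bebasag" ends in -g. The stems ending in -g (furig → fualrig, bopunnag → boalpunnag) insert -al- after the first vowel.
The other patterns: stems ending in -o drop the final letter and add -us; stems ending in -t double the final consonant and add -oth.
So bebasag → bealbasag.

bealbasag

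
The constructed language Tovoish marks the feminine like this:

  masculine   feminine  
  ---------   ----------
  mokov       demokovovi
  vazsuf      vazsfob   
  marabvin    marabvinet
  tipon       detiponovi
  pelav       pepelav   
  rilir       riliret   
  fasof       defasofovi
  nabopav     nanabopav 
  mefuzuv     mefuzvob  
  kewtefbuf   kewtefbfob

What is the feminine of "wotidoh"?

mefuzuv and mokov both end in -v yet inflect differently (mefuzvob, demokovovi), so the final letter is not what conditions the rule; the last vowel is.
"wotidoh" has last vowel 'o'. The stems whose last vowel is 'o' (mokov → demokovovi, fasof → defasofovi, tipon → detiponovi) add de- … -ovi around the stem.
So wotidoh → dewotidohovi.

dewotidohovi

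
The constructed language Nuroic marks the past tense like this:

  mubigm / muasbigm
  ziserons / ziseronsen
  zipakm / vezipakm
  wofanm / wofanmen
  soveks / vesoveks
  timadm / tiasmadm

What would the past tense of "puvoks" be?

soveks and ziserons both end in -s yet inflect differently (vesoveks, ziseronsen), so the final letter is not what conditions the rule; the second-to-last letter is.
"puvoks" has second-to-last letter 'k'. The stems whose second-to-last letter is 'k' (soveks → vesoveks, zipakm → vezipakm) add the prefix ve-.
The other patterns: stems whose second-to-last letter is 'n' add -en; stems whose second-to-last letter is 'd' or 'g' insert -as- after the first vowel.
So puvoks → vepuvoks.

vepuvoks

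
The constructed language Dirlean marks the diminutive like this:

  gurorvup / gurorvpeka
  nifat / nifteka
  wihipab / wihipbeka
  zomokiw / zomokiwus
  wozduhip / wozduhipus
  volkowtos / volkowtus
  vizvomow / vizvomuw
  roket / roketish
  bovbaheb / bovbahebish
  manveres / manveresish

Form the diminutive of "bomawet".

bomawetish

gurorvup and wozduhip both end in -p yet inflect differently (gurorvpeka, wozduhipus), so the final letter is not what conditions the rule; the last vowel is.
"bomawet" has last vowel 'e'. The stems whose last vowel is 'e' (roket → roketish, bovbaheb → bovbahebish, manveres → manveresish) add -ish.
The other patterns: stems whose last vowel is 'a' or 'u' delete the last vowel and add -eka; stems whose last vowel is 'i' add -us; stems whose last vowel is 'o' change the last vowel to 'u'.
So bomawet → bomawetish.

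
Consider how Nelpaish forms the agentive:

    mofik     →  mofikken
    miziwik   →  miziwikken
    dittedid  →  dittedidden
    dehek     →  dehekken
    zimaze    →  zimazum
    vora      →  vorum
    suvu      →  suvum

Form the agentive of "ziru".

zirum

dehek and zimaze both have last vowel 'e' yet inflect differently (dehekken, zimazum), so the last vowel is not what conditions the rule; whether the stem ends in a vowel or a consonant is.
"ziru" ends in a vowel. The stems ending in a vowel (zimaze → zimazum, vora → vorum, suvu → suvum) drop the final letter and add -um.
So ziru → zirum.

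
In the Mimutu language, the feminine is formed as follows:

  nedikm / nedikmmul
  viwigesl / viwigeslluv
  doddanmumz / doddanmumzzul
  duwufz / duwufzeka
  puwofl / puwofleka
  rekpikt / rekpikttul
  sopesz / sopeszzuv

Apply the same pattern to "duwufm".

duwufmeka

"duwufm" has second-to-last letter 'f'. The stems whose second-to-last letter is 'f' (puwofl → puwofleka, duwufz → duwufzeka) add -eka.
The other patterns: stems whose second-to-last letter is 's' double the final consonant and add -uv; stems whose second-to-last letter is 'k' or 'm' double the final consonant and add -ul.
So duwufm → duwufmeka.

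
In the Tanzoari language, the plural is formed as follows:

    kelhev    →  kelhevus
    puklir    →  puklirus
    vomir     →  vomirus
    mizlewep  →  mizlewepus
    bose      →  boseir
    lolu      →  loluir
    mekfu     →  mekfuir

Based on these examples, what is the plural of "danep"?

kelhev and bose both have last vowel 'e' yet inflect differently (kelhevus, boseir), so the last vowel is not what conditions the rule; whether the stem ends in a vowel or a consonant is.
"danep" ends in a consonant. The stems ending in a consonant (kelhev → kelhevus, puklir → puklirus, vomir → vomirus) add -us.
The other pattern: stems ending in a vowel add -ir.
So danep → danepus.

danepus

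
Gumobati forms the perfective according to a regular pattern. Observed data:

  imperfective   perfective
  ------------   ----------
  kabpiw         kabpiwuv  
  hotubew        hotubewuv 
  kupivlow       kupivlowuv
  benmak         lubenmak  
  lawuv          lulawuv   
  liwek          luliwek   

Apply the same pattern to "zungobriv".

luzungobriv

hotubew and liwek both have last vowel 'e' yet inflect differently (hotubewuv, luliwek), so the last vowel is not what conditions the rule; the final letter is.
"zungobriv" ends in -v. The one such stem in the data (lawuv → lulawuv) adds the prefix lu-, so the same rule applies.
The other pattern: stems ending in -w add -uv.
So zungobriv → luzungobriv.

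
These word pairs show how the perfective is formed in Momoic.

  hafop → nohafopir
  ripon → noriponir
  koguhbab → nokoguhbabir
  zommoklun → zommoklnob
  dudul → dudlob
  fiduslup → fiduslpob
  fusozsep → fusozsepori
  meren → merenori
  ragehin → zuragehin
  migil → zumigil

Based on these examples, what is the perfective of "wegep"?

ripon and zommoklun both end in -n yet inflect differently (noriponir, zommoklnob), so the final letter is not what conditions the rule; the last vowel is.
"wegep" has last vowel 'e'. The stems whose last vowel is 'e' (fusozsep → fusozsepori, meren → merenori) add -ori.
The other patterns: stems whose last vowel is 'a' or 'o' add no- … -ir around the stem; stems whose last vowel is 'u' delete the last vowel and add -ob; stems whose last vowel is 'i' add the prefix zu-.
So wegep → wegepori.

wegepori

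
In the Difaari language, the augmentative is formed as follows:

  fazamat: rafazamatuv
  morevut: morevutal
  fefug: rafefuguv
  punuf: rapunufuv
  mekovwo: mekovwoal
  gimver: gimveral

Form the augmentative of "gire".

gireal

morevut and fazamat both end in -t yet inflect differently (morevutal, rafazamatuv), so the final letter is not what conditions the rule; the first letter is.
"gire" begins with g-. The one such stem in the data (gimver → gimveral) adds -al, so the same rule applies.
The other pattern: stems beginning with f- or p- add ra- … -uv around the stem.
So gire → gireal.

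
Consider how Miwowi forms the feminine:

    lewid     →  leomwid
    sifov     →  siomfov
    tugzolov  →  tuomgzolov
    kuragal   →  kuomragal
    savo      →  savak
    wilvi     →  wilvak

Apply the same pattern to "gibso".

gibsak

"gibso" ends in a vowel. The stems ending in a vowel (savo → savak, wilvi → wilvak) drop the final letter and add -ak.
The other pattern: stems ending in a consonant insert -om- after the first vowel.
So gibso → gibsak.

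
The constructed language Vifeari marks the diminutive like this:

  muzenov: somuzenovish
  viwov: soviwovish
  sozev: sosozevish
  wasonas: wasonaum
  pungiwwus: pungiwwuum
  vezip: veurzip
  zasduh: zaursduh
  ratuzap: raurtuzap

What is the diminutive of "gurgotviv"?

sogurgotvivish

pungiwwus and zasduh both have last vowel 'u' yet inflect differently (pungiwwuum, zaursduh), so the last vowel is not what conditions the rule; the final letter is.
"gurgotviv" ends in -v. The stems ending in -v (muzenov → somuzenovish, viwov → soviwovish, sozev → sosozevish) add so- … -ish around the stem.
The other patterns: stems ending in -s drop the final letter and add -um; stems ending in -h or -p insert -ur- after the first vowel.
So gurgotviv → sogurgotvivish.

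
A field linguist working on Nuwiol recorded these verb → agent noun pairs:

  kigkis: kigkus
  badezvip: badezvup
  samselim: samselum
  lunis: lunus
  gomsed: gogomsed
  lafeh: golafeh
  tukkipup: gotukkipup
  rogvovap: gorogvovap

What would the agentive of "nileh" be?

gonileh

"nileh" has last vowel 'e'. The stems whose last vowel is 'e' (lafeh → golafeh, gomsed → gogomsed) add the prefix go-.
So nileh → gonileh.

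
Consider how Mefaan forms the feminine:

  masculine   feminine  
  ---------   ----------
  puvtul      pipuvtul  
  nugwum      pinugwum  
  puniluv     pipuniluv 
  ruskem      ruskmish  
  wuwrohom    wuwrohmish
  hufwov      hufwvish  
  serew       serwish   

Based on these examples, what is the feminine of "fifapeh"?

fifaphish

nugwum and ruskem both end in -m yet inflect differently (pinugwum, ruskmish), so the final letter is not what conditions the rule; the last vowel is.
"fifapeh" has last vowel 'e'. The stems whose last vowel is 'e' (ruskem → ruskmish, serew → serwish) delete the last vowel and add -ish.
The other pattern: stems whose last vowel is 'u' add the prefix pi-.
So fifapeh → fifaphish.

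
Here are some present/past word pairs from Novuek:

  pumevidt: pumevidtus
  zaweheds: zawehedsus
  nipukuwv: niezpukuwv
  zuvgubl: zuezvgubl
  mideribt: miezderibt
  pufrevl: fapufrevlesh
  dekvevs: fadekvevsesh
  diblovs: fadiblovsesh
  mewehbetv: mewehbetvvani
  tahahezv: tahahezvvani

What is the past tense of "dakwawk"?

pumevidt and mideribt both end in -t yet inflect differently (pumevidtus, miezderibt), so the final letter is not what conditions the rule; the second-to-last letter is.
"dakwawk" has second-to-last letter 'w'. The one such stem in the data (nipukuwv → niezpukuwv) inserts -ez- after the first vowel (as do zuvgubl, mideribt), so the same rule applies.
The other patterns: stems whose second-to-last letter is 'd' add -us; stems whose second-to-last letter is 'v' add fa- … -esh around the stem; stems whose second-to-last letter is 't' or 'z' double the final consonant and add -ani.
So dakwawk → daezkwawk.

daezkwawk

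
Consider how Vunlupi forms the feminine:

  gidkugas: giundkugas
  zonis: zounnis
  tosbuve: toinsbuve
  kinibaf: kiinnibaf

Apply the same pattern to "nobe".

gidkugas and kinibaf both have last vowel 'a' yet inflect differently (giundkugas, kiinnibaf), so the last vowel is not what conditions the rule; the final letter is.
"nobe" ends in -e. The one such stem in the data (tosbuve → toinsbuve) inserts -in- after the first vowel (as does kinibaf), so the same rule applies.
The other pattern: stems ending in -s insert -un- after the first vowel.
So nobe → noinbe.

noinbe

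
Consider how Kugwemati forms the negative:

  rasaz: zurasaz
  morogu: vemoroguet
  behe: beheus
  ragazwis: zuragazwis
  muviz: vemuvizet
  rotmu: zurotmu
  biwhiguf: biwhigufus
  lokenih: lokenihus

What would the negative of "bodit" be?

boditus

rotmu and morogu both end in -u yet inflect differently (zurotmu, vemoroguet), so the final letter is not what conditions the rule; the first letter is.
"bodit" begins with b-. The stems beginning with b- (behe → beheus, biwhiguf → biwhigufus) add -us.
The other patterns: stems beginning with r- add the prefix zu-; stems beginning with m- add ve- … -et around the stem.
So bodit → boditus.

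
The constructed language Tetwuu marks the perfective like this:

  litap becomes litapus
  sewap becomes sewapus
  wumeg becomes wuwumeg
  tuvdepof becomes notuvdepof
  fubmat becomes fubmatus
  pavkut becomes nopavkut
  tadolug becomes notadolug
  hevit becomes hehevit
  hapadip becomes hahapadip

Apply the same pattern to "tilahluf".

notilahluf

hapadip and litap both end in -p yet inflect differently (hahapadip, litapus), so the final letter is not what conditions the rule; the last vowel is.
"tilahluf" has last vowel 'u'. The stems whose last vowel is 'u' (pavkut → nopavkut, tadolug → notadolug) add the prefix no-.
So tilahluf → notilahluf.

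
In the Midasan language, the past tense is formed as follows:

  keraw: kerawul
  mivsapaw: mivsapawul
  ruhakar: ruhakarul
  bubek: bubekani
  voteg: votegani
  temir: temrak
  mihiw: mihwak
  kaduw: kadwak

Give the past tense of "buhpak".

buhpakul

ruhakar and temir both end in -r yet inflect differently (ruhakarul, temrak), so the final letter is not what conditions the rule; the last vowel is.
"buhpak" has last vowel 'a'. The stems whose last vowel is 'a' (keraw → kerawul, mivsapaw → mivsapawul, ruhakar → ruhakarul) add -ul.
The other patterns: stems whose last vowel is 'e' add -ani; stems whose last vowel is 'i' or 'u' delete the last vowel and add -ak.
So buhpak → buhpakul.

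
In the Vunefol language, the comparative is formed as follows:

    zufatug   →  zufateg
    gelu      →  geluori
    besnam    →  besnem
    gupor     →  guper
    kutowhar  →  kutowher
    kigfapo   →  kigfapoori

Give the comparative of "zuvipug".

gelu and zufatug both have last vowel 'u' yet inflect differently (geluori, zufateg), so the last vowel is not what conditions the rule; whether the stem ends in a vowel or a consonant is.
"zuvipug" ends in a consonant. The stems ending in a consonant (kutowhar → kutowher, besnam → besnem, zufatug → zufateg) change the last vowel to 'e'.
So zuvipug → zuvipeg.

zuvipeg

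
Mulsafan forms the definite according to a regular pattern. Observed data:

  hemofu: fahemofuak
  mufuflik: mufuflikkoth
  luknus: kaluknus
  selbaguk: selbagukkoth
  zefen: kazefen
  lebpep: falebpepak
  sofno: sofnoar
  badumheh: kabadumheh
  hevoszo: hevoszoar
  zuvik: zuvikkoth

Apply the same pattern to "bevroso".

hemofu and selbaguk both have last vowel 'u' yet inflect differently (fahemofuak, selbagukkoth), so the last vowel is not what conditions the rule; the final letter is.
"bevroso" ends in -o. The stems ending in -o (sofno → sofnoar, hevoszo → hevoszoar) add -ar.
So bevroso → bevrosoar.

bevrosoar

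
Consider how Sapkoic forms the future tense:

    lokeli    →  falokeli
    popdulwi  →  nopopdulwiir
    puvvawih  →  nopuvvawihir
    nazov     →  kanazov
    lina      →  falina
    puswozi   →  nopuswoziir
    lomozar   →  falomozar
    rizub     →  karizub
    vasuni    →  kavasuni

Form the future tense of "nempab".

"nempab" begins with n-. The one such stem in the data (nazov → kanazov) adds the prefix ka-, so the same rule applies.
The other patterns: stems beginning with p- add no- … -ir around the stem; stems beginning with l- add the prefix fa-.
So nempab → kanempab.

kanempab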